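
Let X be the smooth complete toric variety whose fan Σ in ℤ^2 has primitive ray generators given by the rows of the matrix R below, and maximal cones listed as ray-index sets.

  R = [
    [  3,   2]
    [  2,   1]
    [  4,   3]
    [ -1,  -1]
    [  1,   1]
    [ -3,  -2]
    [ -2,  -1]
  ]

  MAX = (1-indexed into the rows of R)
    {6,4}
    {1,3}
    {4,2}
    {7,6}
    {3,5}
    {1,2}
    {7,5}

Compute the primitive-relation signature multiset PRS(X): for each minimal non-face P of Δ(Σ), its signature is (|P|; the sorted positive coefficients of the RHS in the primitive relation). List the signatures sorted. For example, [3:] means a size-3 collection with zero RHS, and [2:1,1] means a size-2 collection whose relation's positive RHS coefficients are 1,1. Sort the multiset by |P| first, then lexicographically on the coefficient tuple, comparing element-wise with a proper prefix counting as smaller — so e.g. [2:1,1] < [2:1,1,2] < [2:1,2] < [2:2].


Primitive collections (14):

  P={1,6}:  v_{1} + v_{6} = 0  ⟹  sig = [2:]
  P={2,7}:  v_{2} + v_{7} = 0  ⟹  sig = [2:]
  P={4,5}:  v_{4} + v_{5} = 0  ⟹  sig = [2:]
  P={1,4}:  v_{1} + v_{4} = v_{2}  ⟹  sig = [2:1]
  P={1,5}:  v_{1} + v_{5} = v_{3}  ⟹  sig = [2:1]
  P={1,7}:  v_{1} + v_{7} = v_{5}  ⟹  sig = [2:1]
  P={2,5}:  v_{2} + v_{5} = v_{1}  ⟹  sig = [2:1]
  P={2,6}:  v_{2} + v_{6} = v_{4}  ⟹  sig = [2:1]
  P={3,4}:  v_{3} + v_{4} = v_{1}  ⟹  sig = [2:1]
  P={3,6}:  v_{3} + v_{6} = v_{5}  ⟹  sig = [2:1]
  P={4,7}:  v_{4} + v_{7} = v_{6}  ⟹  sig = [2:1]
  P={5,6}:  v_{5} + v_{6} = v_{7}  ⟹  sig = [2:1]
  P={2,3}:  v_{2} + v_{3} = 2·v_{1}  ⟹  sig = [2:2]
  P={3,7}:  v_{3} + v_{7} = 2·v_{5}  ⟹  sig = [2:2]

Sorted signature multiset PRS(X):
    [2:]
    [2:]
    [2:]
    [2:1]
    [2:1]
    [2:1]
    [2:1]
    [2:1]
    [2:1]
    [2:1]
    [2:1]
    [2:1]
    [2:2]
    [2:2]


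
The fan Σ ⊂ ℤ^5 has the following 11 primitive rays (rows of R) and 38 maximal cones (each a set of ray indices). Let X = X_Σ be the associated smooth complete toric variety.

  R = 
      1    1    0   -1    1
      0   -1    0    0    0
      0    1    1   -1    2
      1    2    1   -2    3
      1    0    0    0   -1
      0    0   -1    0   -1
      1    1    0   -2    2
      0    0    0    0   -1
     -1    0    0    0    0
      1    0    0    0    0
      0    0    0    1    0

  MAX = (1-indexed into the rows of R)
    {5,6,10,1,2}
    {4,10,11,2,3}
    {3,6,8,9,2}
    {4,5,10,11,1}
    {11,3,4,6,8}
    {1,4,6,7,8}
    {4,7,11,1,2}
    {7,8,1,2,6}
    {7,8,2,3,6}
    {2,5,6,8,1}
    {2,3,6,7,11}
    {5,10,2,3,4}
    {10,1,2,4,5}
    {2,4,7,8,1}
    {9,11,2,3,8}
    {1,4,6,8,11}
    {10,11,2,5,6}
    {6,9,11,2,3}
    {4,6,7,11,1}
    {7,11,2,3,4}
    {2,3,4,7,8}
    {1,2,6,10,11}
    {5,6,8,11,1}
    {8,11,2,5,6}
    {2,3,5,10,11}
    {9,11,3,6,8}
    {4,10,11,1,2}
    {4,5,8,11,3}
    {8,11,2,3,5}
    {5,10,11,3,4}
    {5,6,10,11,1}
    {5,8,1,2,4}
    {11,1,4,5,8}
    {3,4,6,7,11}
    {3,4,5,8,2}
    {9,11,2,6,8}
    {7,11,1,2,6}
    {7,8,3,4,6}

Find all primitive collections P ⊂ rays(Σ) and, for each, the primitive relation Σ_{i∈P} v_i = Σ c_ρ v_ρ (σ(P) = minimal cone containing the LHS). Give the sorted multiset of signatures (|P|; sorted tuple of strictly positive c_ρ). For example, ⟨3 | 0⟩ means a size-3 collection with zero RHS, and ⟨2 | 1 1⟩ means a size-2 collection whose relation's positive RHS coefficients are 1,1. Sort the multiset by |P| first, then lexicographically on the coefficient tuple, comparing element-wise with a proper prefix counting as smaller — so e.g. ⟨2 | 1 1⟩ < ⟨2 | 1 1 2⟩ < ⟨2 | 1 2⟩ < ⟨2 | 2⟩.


Minimal non-faces — 20 found among 11 rays, 38 max cones:

  P = {9,10}:  v_{9} + v_{10} = 0  →  sig = ⟨2 | 0⟩
  P = {1,3}:  v_{1} + v_{3} = v_{4}  →  sig = ⟨2 | 1⟩
  P = {5,9}:  v_{5} + v_{9} = v_{8}  →  sig = ⟨2 | 1⟩
  P = {8,10}:  v_{8} + v_{10} = v_{5}  →  sig = ⟨2 | 1⟩
  P = {1,9}:  v_{1} + v_{9} = v_{3} + v_{6}  →  sig = ⟨2 | 1 1⟩
  P = {5,7}:  v_{5} + v_{7} = 2·v_{1} + v_{2} + v_{8}  →  sig = ⟨2 | 1 1 2⟩
  P = {4,9}:  v_{4} + v_{9} = 2·v_{3} + v_{6}  →  sig = ⟨2 | 1 2⟩
  P = {7,10}:  v_{7} + v_{10} = 2·v_{1} + v_{2}  →  sig = ⟨2 | 1 2⟩
  P = {7,9}:  v_{7} + v_{9} = v_{2} + 2·v_{3} + 2·v_{6}  →  sig = ⟨2 | 1 2 2⟩
  P = {2,4,6}:  v_{2} + v_{4} + v_{6} = v_{7}  →  sig = ⟨3 | 1⟩
  P = {3,6,10}:  v_{3} + v_{6} + v_{10} = v_{1}  →  sig = ⟨3 | 1⟩
  P = {7,8,11}:  v_{7} + v_{8} + v_{11} = v_{1}  →  sig = ⟨3 | 1⟩
  P = {3,5,6}:  v_{3} + v_{5} + v_{6} = v_{1} + v_{8}  →  sig = ⟨3 | 1 1⟩
  P = {4,5,6}:  v_{4} + v_{5} + v_{6} = 2·v_{1} + v_{8}  →  sig = ⟨3 | 1 2⟩
  P = {4,6,10}:  v_{4} + v_{6} + v_{10} = 2·v_{1}  →  sig = ⟨3 | 2⟩
  P = {1,2,8,11}:  v_{1} + v_{2} + v_{8} + v_{11} = v_{10}  →  sig = ⟨4 | 1⟩
  P = {2,4,8,11}:  v_{2} + v_{4} + v_{8} + v_{11} = v_{3} + v_{10}  →  sig = ⟨4 | 1 1⟩
  P = {2,4,5,11}:  v_{2} + v_{4} + v_{5} + v_{11} = v_{3} + 2·v_{10}  →  sig = ⟨4 | 1 2⟩
  P = {1,2,5,11}:  v_{1} + v_{2} + v_{5} + v_{11} = 2·v_{10}  →  sig = ⟨4 | 2⟩
  P = {2,3,6,8,11}:  v_{2} + v_{3} + v_{6} + v_{8} + v_{11} = 0  →  sig = ⟨5 | 0⟩

Sorted signature multiset PRS(X):
    ⟨2 | 0⟩
    ⟨2 | 1⟩
    ⟨2 | 1⟩
    ⟨2 | 1⟩
    ⟨2 | 1 1⟩
    ⟨2 | 1 1 2⟩
    ⟨2 | 1 2⟩
    ⟨2 | 1 2⟩
    ⟨2 | 1 2 2⟩
    ⟨3 | 1⟩
    ⟨3 | 1⟩
    ⟨3 | 1⟩
    ⟨3 | 1 1⟩
    ⟨3 | 1 2⟩
    ⟨3 | 2⟩
    ⟨4 | 1⟩
    ⟨4 | 1 1⟩
    ⟨4 | 1 2⟩
    ⟨4 | 2⟩
    ⟨5 | 0⟩


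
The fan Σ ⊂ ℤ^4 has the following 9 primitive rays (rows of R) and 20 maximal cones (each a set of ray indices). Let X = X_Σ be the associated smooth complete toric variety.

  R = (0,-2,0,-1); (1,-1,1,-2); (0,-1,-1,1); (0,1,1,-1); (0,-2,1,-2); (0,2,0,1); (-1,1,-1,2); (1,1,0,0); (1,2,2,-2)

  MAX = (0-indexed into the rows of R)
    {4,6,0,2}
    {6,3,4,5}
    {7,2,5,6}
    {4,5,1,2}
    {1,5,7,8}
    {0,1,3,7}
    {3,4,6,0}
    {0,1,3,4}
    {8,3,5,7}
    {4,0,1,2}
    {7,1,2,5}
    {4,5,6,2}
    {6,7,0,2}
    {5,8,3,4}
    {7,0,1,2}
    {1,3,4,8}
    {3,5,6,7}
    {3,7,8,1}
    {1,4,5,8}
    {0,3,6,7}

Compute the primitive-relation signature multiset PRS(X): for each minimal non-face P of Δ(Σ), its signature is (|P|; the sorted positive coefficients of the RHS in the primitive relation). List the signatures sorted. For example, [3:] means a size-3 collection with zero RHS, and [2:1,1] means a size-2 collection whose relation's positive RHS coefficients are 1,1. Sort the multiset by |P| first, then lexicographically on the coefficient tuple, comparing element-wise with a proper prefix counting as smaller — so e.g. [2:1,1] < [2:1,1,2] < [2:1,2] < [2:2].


Σ has 8 primitive collections:

  P={0,5}:  v_{0} + v_{5} = 0  ⟹  sig = [2:]
  P={1,6}:  v_{1} + v_{6} = 0  ⟹  sig = [2:]
  P={2,3}:  v_{2} + v_{3} = 0  ⟹  sig = [2:]
  P={4,7}:  v_{4} + v_{7} = v_{1}  ⟹  sig = [2:1]
  P={0,8}:  v_{0} + v_{8} = v_{1} + v_{3}  ⟹  sig = [2:1,1]
  P={2,8}:  v_{2} + v_{8} = v_{1} + v_{5}  ⟹  sig = [2:1,1]
  P={6,8}:  v_{6} + v_{8} = v_{3} + v_{5}  ⟹  sig = [2:1,1]
  P={1,3,5}:  v_{1} + v_{3} + v_{5} = v_{8}  ⟹  sig = [3:1]

Sorted signature multiset PRS(X):
    |P|=2: 7 collections, coeffs (), (), (), (1), (1,1), (1,1), (1,1)
    |P|=3: 1 collection, coeffs (1)


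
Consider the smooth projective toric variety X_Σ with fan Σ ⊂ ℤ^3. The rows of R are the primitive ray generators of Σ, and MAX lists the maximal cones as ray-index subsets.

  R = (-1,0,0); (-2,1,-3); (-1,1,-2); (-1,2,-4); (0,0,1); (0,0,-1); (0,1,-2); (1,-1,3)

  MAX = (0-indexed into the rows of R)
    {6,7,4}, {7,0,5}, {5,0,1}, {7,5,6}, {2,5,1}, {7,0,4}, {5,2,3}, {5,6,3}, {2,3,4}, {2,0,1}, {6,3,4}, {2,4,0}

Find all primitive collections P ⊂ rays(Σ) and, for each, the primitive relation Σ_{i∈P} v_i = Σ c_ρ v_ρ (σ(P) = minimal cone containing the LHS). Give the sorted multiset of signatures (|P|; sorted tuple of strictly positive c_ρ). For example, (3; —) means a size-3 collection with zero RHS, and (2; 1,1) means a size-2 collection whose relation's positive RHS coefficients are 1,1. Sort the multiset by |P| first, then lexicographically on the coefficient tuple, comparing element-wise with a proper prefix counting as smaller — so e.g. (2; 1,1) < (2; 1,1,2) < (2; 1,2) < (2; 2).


|primitive collections| = 11. Relations:

  P={4,5}:  v_{4} + v_{5} = 0  so sig = (2; —)
  P={0,6}:  v_{0} + v_{6} = v_{2}  so sig = (2; 1)
  P={1,7}:  v_{1} + v_{7} = v_{0}  so sig = (2; 1)
  P={2,6}:  v_{2} + v_{6} = v_{3}  so sig = (2; 1)
  P={2,7}:  v_{2} + v_{7} = v_{4}  so sig = (2; 1)
  P={1,4}:  v_{1} + v_{4} = v_{0} + v_{2}  so sig = (2; 1,1)
  P={3,7}:  v_{3} + v_{7} = v_{4} + v_{6}  so sig = (2; 1,1)
  P={1,6}:  v_{1} + v_{6} = 2·v_{2} + v_{5}  so sig = (2; 1,2)
  P={1,3}:  v_{1} + v_{3} = 3·v_{2} + v_{5}  so sig = (2; 1,3)
  P={0,3}:  v_{0} + v_{3} = 2·v_{2}  so sig = (2; 2)
  P={0,2,5}:  v_{0} + v_{2} + v_{5} = v_{1}  so sig = (3; 1)

so the primitive-relation signature multiset is
    (2; —)
    (2; 1)
    (2; 1)
    (2; 1)
    (2; 1)
    (2; 1,1)
    (2; 1,1)
    (2; 1,2)
    (2; 1,3)
    (2; 2)
    (3; 1)


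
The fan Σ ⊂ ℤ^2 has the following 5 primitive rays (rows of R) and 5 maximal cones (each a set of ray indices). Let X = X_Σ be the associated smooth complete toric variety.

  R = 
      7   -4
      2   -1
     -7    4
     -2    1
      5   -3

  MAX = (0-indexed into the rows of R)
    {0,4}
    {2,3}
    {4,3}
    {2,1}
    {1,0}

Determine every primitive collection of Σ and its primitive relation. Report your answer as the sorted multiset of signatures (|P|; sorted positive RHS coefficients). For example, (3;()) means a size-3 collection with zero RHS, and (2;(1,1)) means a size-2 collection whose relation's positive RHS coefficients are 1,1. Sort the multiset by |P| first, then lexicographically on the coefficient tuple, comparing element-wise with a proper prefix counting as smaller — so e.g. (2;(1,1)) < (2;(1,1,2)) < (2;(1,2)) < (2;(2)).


Primitive collections (5):

  • {0,2}:  v_{0} + v_{2} = 0  ⇒ sig = (2;())
  • {1,3}:  v_{1} + v_{3} = 0  ⇒ sig = (2;())
  • {0,3}:  v_{0} + v_{3} = v_{4}  ⇒ sig = (2;(1))
  • {1,4}:  v_{1} + v_{4} = v_{0}  ⇒ sig = (2;(1))
  • {2,4}:  v_{2} + v_{4} = v_{3}  ⇒ sig = (2;(1))

Hence PRS(X_Σ) =
    (2;())
    (2;())
    (2;(1))
    (2;(1))
    (2;(1))


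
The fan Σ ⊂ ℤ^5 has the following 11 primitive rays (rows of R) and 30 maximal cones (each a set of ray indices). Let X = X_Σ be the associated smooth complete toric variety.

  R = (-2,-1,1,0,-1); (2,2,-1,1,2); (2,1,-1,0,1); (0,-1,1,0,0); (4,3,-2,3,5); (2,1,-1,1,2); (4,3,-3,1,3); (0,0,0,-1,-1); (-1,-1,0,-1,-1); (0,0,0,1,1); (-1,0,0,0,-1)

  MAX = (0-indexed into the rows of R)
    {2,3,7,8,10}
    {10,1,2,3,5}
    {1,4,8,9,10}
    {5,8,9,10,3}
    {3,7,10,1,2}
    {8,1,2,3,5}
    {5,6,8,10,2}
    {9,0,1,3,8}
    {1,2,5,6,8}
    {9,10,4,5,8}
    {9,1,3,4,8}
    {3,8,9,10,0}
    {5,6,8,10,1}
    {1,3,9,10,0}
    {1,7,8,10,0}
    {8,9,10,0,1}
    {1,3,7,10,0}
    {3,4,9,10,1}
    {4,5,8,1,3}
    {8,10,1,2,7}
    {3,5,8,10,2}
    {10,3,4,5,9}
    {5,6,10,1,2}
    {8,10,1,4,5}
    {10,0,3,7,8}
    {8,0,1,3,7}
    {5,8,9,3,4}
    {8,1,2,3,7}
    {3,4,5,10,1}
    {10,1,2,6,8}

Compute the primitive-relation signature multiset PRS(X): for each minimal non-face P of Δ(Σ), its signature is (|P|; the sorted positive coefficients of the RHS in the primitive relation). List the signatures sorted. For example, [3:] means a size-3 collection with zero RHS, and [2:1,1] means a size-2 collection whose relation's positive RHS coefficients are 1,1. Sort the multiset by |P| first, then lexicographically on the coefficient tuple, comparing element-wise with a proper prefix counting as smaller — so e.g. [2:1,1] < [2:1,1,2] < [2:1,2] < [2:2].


|primitive collections| = 17. Relations:

  {0,2}:  v_{0} + v_{2} = 0  →  sig = [2:]
  {7,9}:  v_{7} + v_{9} = 0  →  sig = [2:]
  {0,5}:  v_{0} + v_{5} = v_{9}  →  sig = [2:1]
  {2,9}:  v_{2} + v_{9} = v_{5}  →  sig = [2:1]
  {5,7}:  v_{5} + v_{7} = v_{2}  →  sig = [2:1]
  {3,6}:  v_{3} + v_{6} = v_{2} + v_{5}  →  sig = [2:1,1]
  {4,7}:  v_{4} + v_{7} = v_{1} + v_{5}  →  sig = [2:1,1]
  {0,6}:  v_{0} + v_{6} = v_{1} + v_{5} + v_{8} + v_{10}  →  sig = [2:1,1,1,1]
  {6,7}:  v_{6} + v_{7} = v_{1} + 2·v_{2} + v_{8} + v_{10}  →  sig = [2:1,1,1,2]
  {6,9}:  v_{6} + v_{9} = v_{1} + 2·v_{5} + v_{8} + v_{10}  →  sig = [2:1,1,1,2]
  {4,6}:  v_{4} + v_{6} = 2·v_{1} + 3·v_{5} + v_{8} + v_{10}  →  sig = [2:1,1,2,3]
  {0,4}:  v_{0} + v_{4} = v_{1} + 2·v_{9}  →  sig = [2:1,2]
  {2,4}:  v_{2} + v_{4} = v_{1} + 2·v_{5}  →  sig = [2:1,2]
  {1,5,9}:  v_{1} + v_{5} + v_{9} = v_{4}  →  sig = [3:1]
  {1,3,8,10}:  v_{1} + v_{3} + v_{8} + v_{10} = 0  →  sig = [4:]
  {3,4,8,10}:  v_{3} + v_{4} + v_{8} + v_{10} = v_{5} + v_{9}  →  sig = [4:1,1]
  {1,2,5,8,10}:  v_{1} + v_{2} + v_{5} + v_{8} + v_{10} = v_{6}  →  sig = [5:1]

Signatures (|P|; sorted positive RHS coefficients), sorted:
{ [2:] ×2,  [2:1] ×3,  [2:1,1] ×2,  [2:1,1,1,1],  [2:1,1,1,2] ×2,  [2:1,1,2,3],  [2:1,2] ×2,  [3:1],  [4:],  [4:1,1],  [5:1] }


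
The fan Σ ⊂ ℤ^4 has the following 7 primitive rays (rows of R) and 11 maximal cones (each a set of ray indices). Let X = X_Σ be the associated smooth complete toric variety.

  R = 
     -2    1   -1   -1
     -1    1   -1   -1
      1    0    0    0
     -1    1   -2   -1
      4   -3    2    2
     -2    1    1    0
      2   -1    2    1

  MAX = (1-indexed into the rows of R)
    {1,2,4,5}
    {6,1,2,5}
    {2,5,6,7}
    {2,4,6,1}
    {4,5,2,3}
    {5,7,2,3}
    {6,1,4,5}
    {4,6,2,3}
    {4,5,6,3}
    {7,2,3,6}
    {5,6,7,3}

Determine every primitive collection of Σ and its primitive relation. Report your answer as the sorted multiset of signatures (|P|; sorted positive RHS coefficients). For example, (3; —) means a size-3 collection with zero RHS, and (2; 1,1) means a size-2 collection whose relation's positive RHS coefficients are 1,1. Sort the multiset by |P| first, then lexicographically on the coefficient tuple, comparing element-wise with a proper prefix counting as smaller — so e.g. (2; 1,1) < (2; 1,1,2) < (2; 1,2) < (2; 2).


Δ(Σ) — 7 vertices, 5 min non-faces:

  P={1,3}:  v_{1} + v_{3} = v_{2}  →  sig = (2; 1)
  P={4,7}:  v_{4} + v_{7} = v_{3}  →  sig = (2; 1)
  P={1,7}:  v_{1} + v_{7} = 2·v_{2} + v_{5} + v_{6}  →  sig = (2; 1,1,2)
  P={2,4,5,6}:  v_{2} + v_{4} + v_{5} + v_{6} = 0  →  sig = (4; —)
  P={2,3,5,6}:  v_{2} + v_{3} + v_{5} + v_{6} = v_{7}  →  sig = (4; 1)

Hence PRS(X_Σ) =
    |P|=2: 3 collections, coeffs (1), (1), (1,1,2)
    |P|=4: 2 collections, coeffs (), (1)


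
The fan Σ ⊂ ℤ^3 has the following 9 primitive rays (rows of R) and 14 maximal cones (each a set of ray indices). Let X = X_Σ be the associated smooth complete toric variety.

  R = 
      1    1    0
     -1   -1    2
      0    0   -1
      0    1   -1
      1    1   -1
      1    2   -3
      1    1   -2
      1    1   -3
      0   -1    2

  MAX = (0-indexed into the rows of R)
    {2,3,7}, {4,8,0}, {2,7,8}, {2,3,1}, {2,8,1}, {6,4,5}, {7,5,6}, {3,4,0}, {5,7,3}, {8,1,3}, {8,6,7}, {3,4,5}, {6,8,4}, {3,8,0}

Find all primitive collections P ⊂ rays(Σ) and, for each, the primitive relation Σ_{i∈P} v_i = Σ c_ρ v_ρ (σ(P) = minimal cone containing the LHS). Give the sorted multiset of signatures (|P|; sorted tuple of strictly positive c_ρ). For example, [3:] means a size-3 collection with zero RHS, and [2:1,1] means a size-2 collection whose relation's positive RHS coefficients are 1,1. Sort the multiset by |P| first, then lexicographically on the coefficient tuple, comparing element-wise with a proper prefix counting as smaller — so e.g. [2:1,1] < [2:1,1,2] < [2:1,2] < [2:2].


Δ(Σ) — 9 vertices, 18 min non-faces:

  P={1,6}:  v_{1} + v_{6} = 0 — sig = [2:]
  P={0,2}:  v_{0} + v_{2} = v_{4} — sig = [2:1]
  P={1,5}:  v_{1} + v_{5} = v_{3} — sig = [2:1]
  P={1,7}:  v_{1} + v_{7} = v_{2} — sig = [2:1]
  P={2,4}:  v_{2} + v_{4} = v_{6} — sig = [2:1]
  P={2,6}:  v_{2} + v_{6} = v_{7} — sig = [2:1]
  P={3,6}:  v_{3} + v_{6} = v_{5} — sig = [2:1]
  P={5,8}:  v_{5} + v_{8} = v_{4} — sig = [2:1]
  P={0,7}:  v_{0} + v_{7} = v_{4} + v_{6} — sig = [2:1,1]
  P={1,4}:  v_{1} + v_{4} = v_{3} + v_{8} — sig = [2:1,1]
  P={2,5}:  v_{2} + v_{5} = v_{3} + v_{7} — sig = [2:1,1]
  P={0,5}:  v_{0} + v_{5} = v_{3} + 2·v_{4} — sig = [2:1,2]
  P={0,6}:  v_{0} + v_{6} = 2·v_{4} — sig = [2:2]
  P={4,7}:  v_{4} + v_{7} = 2·v_{6} — sig = [2:2]
  P={0,1}:  v_{0} + v_{1} = 2·v_{3} + 2·v_{8} — sig = [2:2,2]
  P={2,3,8}:  v_{2} + v_{3} + v_{8} = 0 — sig = [3:]
  P={3,4,8}:  v_{3} + v_{4} + v_{8} = v_{0} — sig = [3:1]
  P={3,7,8}:  v_{3} + v_{7} + v_{8} = v_{6} — sig = [3:1]

Signatures (|P|; sorted positive RHS coefficients), sorted:
{ [2:],  [2:1] ×7,  [2:1,1] ×3,  [2:1,2],  [2:2] ×2,  [2:2,2],  [3:],  [3:1] ×2 }


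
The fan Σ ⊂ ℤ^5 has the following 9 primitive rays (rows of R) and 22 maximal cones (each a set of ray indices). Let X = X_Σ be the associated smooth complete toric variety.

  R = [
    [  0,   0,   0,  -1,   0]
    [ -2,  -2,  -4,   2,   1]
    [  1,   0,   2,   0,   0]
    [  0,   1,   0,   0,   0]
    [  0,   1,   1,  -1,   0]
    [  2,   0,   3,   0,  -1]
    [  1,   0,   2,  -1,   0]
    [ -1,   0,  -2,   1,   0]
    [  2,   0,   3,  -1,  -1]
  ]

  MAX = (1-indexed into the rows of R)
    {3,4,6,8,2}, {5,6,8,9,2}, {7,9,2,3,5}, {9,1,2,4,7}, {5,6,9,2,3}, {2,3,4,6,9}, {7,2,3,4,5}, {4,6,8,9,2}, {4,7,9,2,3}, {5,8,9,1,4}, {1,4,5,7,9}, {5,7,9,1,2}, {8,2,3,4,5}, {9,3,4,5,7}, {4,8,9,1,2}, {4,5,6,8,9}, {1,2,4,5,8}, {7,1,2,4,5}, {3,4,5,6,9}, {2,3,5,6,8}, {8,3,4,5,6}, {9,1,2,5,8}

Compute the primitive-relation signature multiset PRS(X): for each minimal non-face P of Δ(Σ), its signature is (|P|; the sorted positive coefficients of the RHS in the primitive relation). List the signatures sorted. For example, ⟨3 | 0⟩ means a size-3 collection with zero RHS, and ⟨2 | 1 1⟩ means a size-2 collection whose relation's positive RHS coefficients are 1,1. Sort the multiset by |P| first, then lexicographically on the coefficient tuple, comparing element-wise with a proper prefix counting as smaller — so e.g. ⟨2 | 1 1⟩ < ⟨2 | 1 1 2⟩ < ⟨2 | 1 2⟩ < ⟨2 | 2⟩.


Primitive collections (7):

  • {7,8}:  v_{7} + v_{8} = 0  →  sig = ⟨2 | 0⟩
  • {1,3}:  v_{1} + v_{3} = v_{7}  →  sig = ⟨2 | 1⟩
  • {1,6}:  v_{1} + v_{6} = v_{9}  →  sig = ⟨2 | 1⟩
  • {6,7}:  v_{6} + v_{7} = v_{3} + v_{9}  →  sig = ⟨2 | 1 1⟩
  • {3,8,9}:  v_{3} + v_{8} + v_{9} = v_{6}  →  sig = ⟨3 | 1⟩
  • {2,4,5,9}:  v_{2} + v_{4} + v_{5} + v_{9} = 0  →  sig = ⟨4 | 0⟩
  • {2,4,5,6}:  v_{2} + v_{4} + v_{5} + v_{6} = v_{3} + v_{8}  →  sig = ⟨4 | 1 1⟩

Hence PRS(X_Σ) =
    ⟨2 | 0⟩
    ⟨2 | 1⟩
    ⟨2 | 1⟩
    ⟨2 | 1 1⟩
    ⟨3 | 1⟩
    ⟨4 | 0⟩
    ⟨4 | 1 1⟩


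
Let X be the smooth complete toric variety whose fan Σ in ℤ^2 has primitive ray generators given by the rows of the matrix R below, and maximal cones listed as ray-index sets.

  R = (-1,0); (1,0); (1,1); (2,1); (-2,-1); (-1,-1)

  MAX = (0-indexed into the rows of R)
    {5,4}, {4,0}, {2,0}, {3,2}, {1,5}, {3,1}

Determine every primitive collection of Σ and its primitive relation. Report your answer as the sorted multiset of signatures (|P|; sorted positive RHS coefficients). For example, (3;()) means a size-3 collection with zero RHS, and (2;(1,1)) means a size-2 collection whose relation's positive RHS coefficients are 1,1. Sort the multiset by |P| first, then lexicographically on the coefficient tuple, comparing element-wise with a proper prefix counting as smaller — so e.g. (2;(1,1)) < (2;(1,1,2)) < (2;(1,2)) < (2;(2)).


9 minimal non-faces of Δ(Σ) (on 6 rays):

  {0,1}:  v_{0} + v_{1} = 0  →  sig = (2;())
  {2,5}:  v_{2} + v_{5} = 0  →  sig = (2;())
  {3,4}:  v_{3} + v_{4} = 0  →  sig = (2;())
  {0,3}:  v_{0} + v_{3} = v_{2}  →  sig = (2;(1))
  {0,5}:  v_{0} + v_{5} = v_{4}  →  sig = (2;(1))
  {1,2}:  v_{1} + v_{2} = v_{3}  →  sig = (2;(1))
  {1,4}:  v_{1} + v_{4} = v_{5}  →  sig = (2;(1))
  {2,4}:  v_{2} + v_{4} = v_{0}  →  sig = (2;(1))
  {3,5}:  v_{3} + v_{5} = v_{1}  →  sig = (2;(1))

so the primitive-relation signature multiset is
[(2;()), (2;()), (2;()), (2;(1)), (2;(1)), (2;(1)), (2;(1)), (2;(1)), (2;(1))]


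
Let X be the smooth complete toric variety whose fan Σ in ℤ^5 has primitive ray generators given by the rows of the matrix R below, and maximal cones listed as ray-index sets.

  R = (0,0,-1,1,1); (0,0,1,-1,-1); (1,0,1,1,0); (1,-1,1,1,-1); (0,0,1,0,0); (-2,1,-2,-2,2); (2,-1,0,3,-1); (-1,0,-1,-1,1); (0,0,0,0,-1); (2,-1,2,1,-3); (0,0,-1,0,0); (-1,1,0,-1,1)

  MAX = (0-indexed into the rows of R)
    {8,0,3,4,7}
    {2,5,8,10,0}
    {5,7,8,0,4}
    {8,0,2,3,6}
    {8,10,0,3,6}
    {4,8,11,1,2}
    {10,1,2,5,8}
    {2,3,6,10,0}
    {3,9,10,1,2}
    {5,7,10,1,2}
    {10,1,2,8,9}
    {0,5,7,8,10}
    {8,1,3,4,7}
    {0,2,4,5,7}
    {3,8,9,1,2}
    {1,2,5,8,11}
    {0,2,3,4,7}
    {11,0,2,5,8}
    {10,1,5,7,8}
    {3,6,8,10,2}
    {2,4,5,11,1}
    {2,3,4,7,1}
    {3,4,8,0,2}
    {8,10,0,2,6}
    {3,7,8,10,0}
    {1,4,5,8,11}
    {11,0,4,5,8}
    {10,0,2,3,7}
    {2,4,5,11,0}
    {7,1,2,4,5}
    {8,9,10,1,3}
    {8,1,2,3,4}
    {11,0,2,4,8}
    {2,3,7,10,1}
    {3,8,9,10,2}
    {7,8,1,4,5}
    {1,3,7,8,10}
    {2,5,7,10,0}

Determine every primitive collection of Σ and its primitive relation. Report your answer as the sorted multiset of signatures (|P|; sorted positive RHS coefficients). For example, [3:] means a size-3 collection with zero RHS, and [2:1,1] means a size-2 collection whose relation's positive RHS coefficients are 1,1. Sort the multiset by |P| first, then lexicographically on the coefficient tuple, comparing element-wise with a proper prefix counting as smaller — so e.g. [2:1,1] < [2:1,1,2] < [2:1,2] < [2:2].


Primitive collections (21):

  • {0,1}:  v_{0} + v_{1} = 0  →  sig = [2:]
  • {4,10}:  v_{4} + v_{10} = 0  →  sig = [2:]
  • {3,5}:  v_{3} + v_{5} = v_{7}  →  sig = [2:1]
  • {3,11}:  v_{3} + v_{11} = v_{4}  →  sig = [2:1]
  • {5,6}:  v_{5} + v_{6} = v_{0} + v_{10}  →  sig = [2:1,1]
  • {5,9}:  v_{5} + v_{9} = v_{1} + v_{10}  →  sig = [2:1,1]
  • {7,11}:  v_{7} + v_{11} = v_{4} + v_{5}  →  sig = [2:1,1]
  • {6,7}:  v_{6} + v_{7} = v_{0} + v_{3} + v_{10}  →  sig = [2:1,1,1]
  • {6,11}:  v_{6} + v_{11} = v_{0} + v_{2} + v_{8}  →  sig = [2:1,1,1]
  • {7,9}:  v_{7} + v_{9} = v_{1} + v_{3} + v_{10}  →  sig = [2:1,1,1]
  • {9,11}:  v_{9} + v_{11} = v_{1} + v_{2} + v_{8}  →  sig = [2:1,1,1]
  • {10,11}:  v_{10} + v_{11} = v_{2} + v_{5} + v_{8}  →  sig = [2:1,1,1]
  • {0,9}:  v_{0} + v_{9} = v_{2} + v_{3} + v_{8} + v_{10}  →  sig = [2:1,1,1,1]
  • {1,6}:  v_{1} + v_{6} = v_{2} + v_{3} + v_{8} + v_{10}  →  sig = [2:1,1,1,1]
  • {4,6}:  v_{4} + v_{6} = v_{0} + v_{2} + v_{3} + v_{8}  →  sig = [2:1,1,1,1]
  • {4,9}:  v_{4} + v_{9} = v_{1} + v_{2} + v_{3} + v_{8}  →  sig = [2:1,1,1,1]
  • {6,9}:  v_{6} + v_{9} = 2·v_{2} + 2·v_{3} + 2·v_{8} + 2·v_{10}  →  sig = [2:2,2,2,2]
  • {2,7,8}:  v_{2} + v_{7} + v_{8} = 0  →  sig = [3:]
  • {2,4,5,8}:  v_{2} + v_{4} + v_{5} + v_{8} = v_{11}  →  sig = [4:1]
  • {0,2,3,8,10}:  v_{0} + v_{2} + v_{3} + v_{8} + v_{10} = v_{6}  →  sig = [5:1]
  • {1,2,3,8,10}:  v_{1} + v_{2} + v_{3} + v_{8} + v_{10} = v_{9}  →  sig = [5:1]

Signatures (|P|; sorted positive RHS coefficients), sorted:
{ [2:] ×2,  [2:1] ×2,  [2:1,1] ×3,  [2:1,1,1] ×5,  [2:1,1,1,1] ×4,  [2:2,2,2,2],  [3:],  [4:1],  [5:1] ×2 }


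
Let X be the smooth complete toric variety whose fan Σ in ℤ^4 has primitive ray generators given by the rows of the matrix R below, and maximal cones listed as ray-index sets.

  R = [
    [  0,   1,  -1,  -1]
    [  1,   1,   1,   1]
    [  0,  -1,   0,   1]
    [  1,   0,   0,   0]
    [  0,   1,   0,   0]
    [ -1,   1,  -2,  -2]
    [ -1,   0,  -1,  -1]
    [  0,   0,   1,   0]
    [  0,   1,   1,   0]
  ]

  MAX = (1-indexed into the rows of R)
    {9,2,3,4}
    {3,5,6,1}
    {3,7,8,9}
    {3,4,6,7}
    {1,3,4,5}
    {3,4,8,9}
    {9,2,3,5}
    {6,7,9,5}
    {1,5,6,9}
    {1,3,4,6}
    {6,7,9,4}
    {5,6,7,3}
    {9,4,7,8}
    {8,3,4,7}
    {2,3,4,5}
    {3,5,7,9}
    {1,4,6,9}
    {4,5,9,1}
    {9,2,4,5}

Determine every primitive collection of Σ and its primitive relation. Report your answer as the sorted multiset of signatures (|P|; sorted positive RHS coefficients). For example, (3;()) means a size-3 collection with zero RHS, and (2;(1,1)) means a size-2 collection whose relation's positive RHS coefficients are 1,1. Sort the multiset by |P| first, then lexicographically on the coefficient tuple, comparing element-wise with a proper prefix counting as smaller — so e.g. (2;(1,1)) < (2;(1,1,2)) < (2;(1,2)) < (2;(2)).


14 collections generate NE(X_Σ); each relation:

  P = {1,7}:  v_{1} + v_{7} = v_{6}  so sig = (2;(1))
  P = {2,7}:  v_{2} + v_{7} = v_{5}  so sig = (2;(1))
  P = {5,8}:  v_{5} + v_{8} = v_{9}  so sig = (2;(1))
  P = {2,6}:  v_{2} + v_{6} = v_{1} + v_{5}  so sig = (2;(1,1))
  P = {1,8}:  v_{1} + v_{8} = v_{4} + v_{7} + v_{9}  so sig = (2;(1,1,1))
  P = {2,8}:  v_{2} + v_{8} = v_{3} + v_{4} + 2·v_{9}  so sig = (2;(1,1,2))
  P = {6,8}:  v_{6} + v_{8} = v_{4} + 2·v_{7} + v_{9}  so sig = (2;(1,1,2))
  P = {1,2}:  v_{1} + v_{2} = v_{4} + 2·v_{5}  so sig = (2;(1,2))
  P = {1,3,9}:  v_{1} + v_{3} + v_{9} = v_{5}  so sig = (3;(1))
  P = {4,5,7}:  v_{4} + v_{5} + v_{7} = v_{1}  so sig = (3;(1))
  P = {3,6,9}:  v_{3} + v_{6} + v_{9} = v_{5} + v_{7}  so sig = (3;(1,1))
  P = {4,5,6}:  v_{4} + v_{5} + v_{6} = 2·v_{1}  so sig = (3;(2))
  P = {3,4,7,9}:  v_{3} + v_{4} + v_{7} + v_{9} = 0  so sig = (4;())
  P = {3,4,5,9}:  v_{3} + v_{4} + v_{5} + v_{9} = v_{2}  so sig = (4;(1))

Signatures (|P|; sorted positive RHS coefficients), sorted:
    |P|=2: 8 collections, coeffs (1), (1), (1), (1,1), (1,1,1), (1,1,2), (1,1,2), (1,2)
    |P|=3: 4 collections, coeffs (1), (1), (1,1), (2)
    |P|=4: 2 collections, coeffs (), (1)


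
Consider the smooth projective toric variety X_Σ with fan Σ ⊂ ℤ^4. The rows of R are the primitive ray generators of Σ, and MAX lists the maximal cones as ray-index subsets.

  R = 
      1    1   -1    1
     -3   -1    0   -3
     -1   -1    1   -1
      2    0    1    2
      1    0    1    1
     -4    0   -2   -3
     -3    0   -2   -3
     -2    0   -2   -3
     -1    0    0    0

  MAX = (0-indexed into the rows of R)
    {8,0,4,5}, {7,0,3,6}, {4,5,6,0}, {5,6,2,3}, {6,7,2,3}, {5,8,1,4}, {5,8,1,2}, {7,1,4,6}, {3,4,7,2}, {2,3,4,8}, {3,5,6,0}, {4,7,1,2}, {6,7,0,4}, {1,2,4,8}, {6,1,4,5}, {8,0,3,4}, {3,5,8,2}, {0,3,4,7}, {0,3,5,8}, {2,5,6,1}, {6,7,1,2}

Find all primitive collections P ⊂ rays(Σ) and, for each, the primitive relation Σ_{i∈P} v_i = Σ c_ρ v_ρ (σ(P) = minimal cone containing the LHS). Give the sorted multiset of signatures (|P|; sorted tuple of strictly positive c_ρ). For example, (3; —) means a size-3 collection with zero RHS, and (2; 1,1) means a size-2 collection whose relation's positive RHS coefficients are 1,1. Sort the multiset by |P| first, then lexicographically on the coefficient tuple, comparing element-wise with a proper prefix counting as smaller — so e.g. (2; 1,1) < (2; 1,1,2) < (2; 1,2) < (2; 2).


Primitive collections (10):

  P = {0,2}:  v_{0} + v_{2} = 0 — sig = (2; —)
  P = {1,3}:  v_{1} + v_{3} = v_{2} — sig = (2; 1)
  P = {6,8}:  v_{6} + v_{8} = v_{5} — sig = (2; 1)
  P = {7,8}:  v_{7} + v_{8} = v_{6} — sig = (2; 1)
  P = {0,1}:  v_{0} + v_{1} = v_{4} + v_{6} — sig = (2; 1,1)
  P = {5,7}:  v_{5} + v_{7} = 2·v_{6} — sig = (2; 2)
  P = {3,4,6}:  v_{3} + v_{4} + v_{6} = 0 — sig = (3; —)
  P = {2,4,6}:  v_{2} + v_{4} + v_{6} = v_{1} — sig = (3; 1)
  P = {3,4,5}:  v_{3} + v_{4} + v_{5} = v_{8} — sig = (3; 1)
  P = {2,4,5}:  v_{2} + v_{4} + v_{5} = v_{1} + v_{8} — sig = (3; 1,1)

Signatures (|P|; sorted positive RHS coefficients), sorted:
{ (2; —),  (2; 1) ×3,  (2; 1,1),  (2; 2),  (3; —),  (3; 1) ×2,  (3; 1,1) }


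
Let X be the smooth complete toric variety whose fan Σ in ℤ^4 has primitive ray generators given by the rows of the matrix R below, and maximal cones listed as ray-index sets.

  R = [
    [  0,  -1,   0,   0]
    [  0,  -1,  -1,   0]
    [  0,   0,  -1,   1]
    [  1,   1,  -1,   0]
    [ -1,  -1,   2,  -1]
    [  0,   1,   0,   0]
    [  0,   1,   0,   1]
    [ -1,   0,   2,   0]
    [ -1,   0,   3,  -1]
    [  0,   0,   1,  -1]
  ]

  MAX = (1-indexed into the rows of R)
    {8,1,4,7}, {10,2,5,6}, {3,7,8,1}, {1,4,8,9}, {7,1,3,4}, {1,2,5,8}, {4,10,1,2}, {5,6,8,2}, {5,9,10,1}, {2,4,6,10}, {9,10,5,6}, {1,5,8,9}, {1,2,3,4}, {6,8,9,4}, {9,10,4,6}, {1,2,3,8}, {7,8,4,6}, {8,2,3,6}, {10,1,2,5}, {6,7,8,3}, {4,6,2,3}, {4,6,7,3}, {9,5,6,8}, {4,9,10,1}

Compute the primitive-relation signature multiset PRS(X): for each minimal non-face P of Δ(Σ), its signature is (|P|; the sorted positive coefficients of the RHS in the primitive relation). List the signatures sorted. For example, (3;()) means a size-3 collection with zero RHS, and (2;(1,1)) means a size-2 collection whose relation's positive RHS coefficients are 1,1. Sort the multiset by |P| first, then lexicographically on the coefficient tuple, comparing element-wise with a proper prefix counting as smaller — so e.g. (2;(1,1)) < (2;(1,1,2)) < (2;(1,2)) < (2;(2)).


Minimal non-faces — 13 found among 10 rays, 24 max cones:

  P = {1,6}:  v_{1} + v_{6} = 0 ; sig = (2;())
  P = {3,10}:  v_{3} + v_{10} = 0 ; sig = (2;())
  P = {2,7}:  v_{2} + v_{7} = v_{3} ; sig = (2;(1))
  P = {2,9}:  v_{2} + v_{9} = v_{5} ; sig = (2;(1))
  P = {3,9}:  v_{3} + v_{9} = v_{8} ; sig = (2;(1))
  P = {4,5}:  v_{4} + v_{5} = v_{10} ; sig = (2;(1))
  P = {5,7}:  v_{5} + v_{7} = v_{8} ; sig = (2;(1))
  P = {8,10}:  v_{8} + v_{10} = v_{9} ; sig = (2;(1))
  P = {3,5}:  v_{3} + v_{5} = v_{2} + v_{8} ; sig = (2;(1,1))
  P = {7,10}:  v_{7} + v_{10} = v_{4} + v_{8} ; sig = (2;(1,1))
  P = {7,9}:  v_{7} + v_{9} = v_{4} + 2·v_{8} ; sig = (2;(1,2))
  P = {2,4,8}:  v_{2} + v_{4} + v_{8} = 0 ; sig = (3;())
  P = {3,4,8}:  v_{3} + v_{4} + v_{8} = v_{7} ; sig = (3;(1))

Signatures (|P|; sorted positive RHS coefficients), sorted:
[(2;()), (2;()), (2;(1)), (2;(1)), (2;(1)), (2;(1)), (2;(1)), (2;(1)), (2;(1,1)), (2;(1,1)), (2;(1,2)), (3;()), (3;(1))]


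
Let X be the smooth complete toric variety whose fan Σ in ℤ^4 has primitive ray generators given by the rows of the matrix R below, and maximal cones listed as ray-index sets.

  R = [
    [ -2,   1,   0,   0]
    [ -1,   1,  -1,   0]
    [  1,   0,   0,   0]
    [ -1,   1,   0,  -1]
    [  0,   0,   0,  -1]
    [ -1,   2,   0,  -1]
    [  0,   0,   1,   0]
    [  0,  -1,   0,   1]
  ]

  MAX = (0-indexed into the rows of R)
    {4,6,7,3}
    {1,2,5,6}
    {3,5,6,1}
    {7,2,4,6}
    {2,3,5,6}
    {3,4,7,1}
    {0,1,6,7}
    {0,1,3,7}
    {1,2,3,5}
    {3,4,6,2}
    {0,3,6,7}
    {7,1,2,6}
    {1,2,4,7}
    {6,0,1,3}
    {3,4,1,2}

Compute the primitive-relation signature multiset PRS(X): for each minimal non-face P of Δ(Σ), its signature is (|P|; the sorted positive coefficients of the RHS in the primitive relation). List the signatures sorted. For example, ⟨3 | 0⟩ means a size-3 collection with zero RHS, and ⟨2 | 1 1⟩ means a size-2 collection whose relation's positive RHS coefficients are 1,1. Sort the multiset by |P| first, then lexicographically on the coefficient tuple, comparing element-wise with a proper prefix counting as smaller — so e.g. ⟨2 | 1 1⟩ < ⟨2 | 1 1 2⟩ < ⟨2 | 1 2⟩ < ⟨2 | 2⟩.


9 minimal non-faces of Δ(Σ) (on 8 rays):

  {0,2}:  v_{0} + v_{2} = v_{1} + v_{6} — sig = ⟨2 | 1 1⟩
  {5,7}:  v_{5} + v_{7} = v_{1} + v_{6} — sig = ⟨2 | 1 1⟩
  {0,4}:  v_{0} + v_{4} = 2·v_{3} + v_{7} — sig = ⟨2 | 1 2⟩
  {4,5}:  v_{4} + v_{5} = v_{2} + 2·v_{3} — sig = ⟨2 | 1 2⟩
  {0,5}:  v_{0} + v_{5} = 2·v_{1} + v_{3} + 2·v_{6} — sig = ⟨2 | 1 2 2⟩
  {2,3,7}:  v_{2} + v_{3} + v_{7} = 0 — sig = ⟨3 | 0⟩
  {1,4,6}:  v_{1} + v_{4} + v_{6} = v_{3} — sig = ⟨3 | 1⟩
  {1,2,3,6}:  v_{1} + v_{2} + v_{3} + v_{6} = v_{5} — sig = ⟨4 | 1⟩
  {1,3,6,7}:  v_{1} + v_{3} + v_{6} + v_{7} = v_{0} — sig = ⟨4 | 1⟩

Sorted signature multiset PRS(X):
[⟨2 | 1 1⟩, ⟨2 | 1 1⟩, ⟨2 | 1 2⟩, ⟨2 | 1 2⟩, ⟨2 | 1 2 2⟩, ⟨3 | 0⟩, ⟨3 | 1⟩, ⟨4 | 1⟩, ⟨4 | 1⟩]


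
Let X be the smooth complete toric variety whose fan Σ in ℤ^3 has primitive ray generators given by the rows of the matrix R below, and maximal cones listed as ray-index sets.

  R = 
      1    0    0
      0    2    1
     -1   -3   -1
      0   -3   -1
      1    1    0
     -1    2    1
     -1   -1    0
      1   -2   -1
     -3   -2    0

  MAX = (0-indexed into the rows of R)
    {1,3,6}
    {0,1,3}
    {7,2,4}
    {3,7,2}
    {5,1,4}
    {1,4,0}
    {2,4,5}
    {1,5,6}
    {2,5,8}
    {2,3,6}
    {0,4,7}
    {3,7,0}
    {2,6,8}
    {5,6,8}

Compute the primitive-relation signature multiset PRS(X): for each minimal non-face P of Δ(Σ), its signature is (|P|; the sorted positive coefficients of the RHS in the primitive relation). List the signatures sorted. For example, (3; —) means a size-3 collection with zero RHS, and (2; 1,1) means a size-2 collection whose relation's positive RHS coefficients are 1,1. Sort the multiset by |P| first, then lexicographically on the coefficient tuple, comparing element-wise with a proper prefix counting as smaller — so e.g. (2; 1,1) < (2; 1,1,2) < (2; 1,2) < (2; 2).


Minimal non-faces — 16 found among 9 rays, 14 max cones:

  P={4,6}:  v_{4} + v_{6} = 0 — sig = (2; —)
  P={5,7}:  v_{5} + v_{7} = 0 — sig = (2; —)
  P={0,2}:  v_{0} + v_{2} = v_{3} — sig = (2; 1)
  P={0,5}:  v_{0} + v_{5} = v_{1} — sig = (2; 1)
  P={1,2}:  v_{1} + v_{2} = v_{6} — sig = (2; 1)
  P={1,7}:  v_{1} + v_{7} = v_{0} — sig = (2; 1)
  P={3,4}:  v_{3} + v_{4} = v_{7} — sig = (2; 1)
  P={3,5}:  v_{3} + v_{5} = v_{6} — sig = (2; 1)
  P={6,7}:  v_{6} + v_{7} = v_{3} — sig = (2; 1)
  P={0,6}:  v_{0} + v_{6} = v_{1} + v_{3} — sig = (2; 1,1)
  P={4,8}:  v_{4} + v_{8} = v_{2} + v_{5} — sig = (2; 1,1)
  P={7,8}:  v_{7} + v_{8} = v_{2} + v_{6} — sig = (2; 1,1)
  P={1,8}:  v_{1} + v_{8} = v_{5} + 2·v_{6} — sig = (2; 1,2)
  P={3,8}:  v_{3} + v_{8} = v_{2} + 2·v_{6} — sig = (2; 1,2)
  P={0,8}:  v_{0} + v_{8} = 2·v_{6} — sig = (2; 2)
  P={2,5,6}:  v_{2} + v_{5} + v_{6} = v_{8} — sig = (3; 1)

Signatures (|P|; sorted positive RHS coefficients), sorted:
[(2; —), (2; —), (2; 1), (2; 1), (2; 1), (2; 1), (2; 1), (2; 1), (2; 1), (2; 1,1), (2; 1,1), (2; 1,1), (2; 1,2), (2; 1,2), (2; 2), (3; 1)]


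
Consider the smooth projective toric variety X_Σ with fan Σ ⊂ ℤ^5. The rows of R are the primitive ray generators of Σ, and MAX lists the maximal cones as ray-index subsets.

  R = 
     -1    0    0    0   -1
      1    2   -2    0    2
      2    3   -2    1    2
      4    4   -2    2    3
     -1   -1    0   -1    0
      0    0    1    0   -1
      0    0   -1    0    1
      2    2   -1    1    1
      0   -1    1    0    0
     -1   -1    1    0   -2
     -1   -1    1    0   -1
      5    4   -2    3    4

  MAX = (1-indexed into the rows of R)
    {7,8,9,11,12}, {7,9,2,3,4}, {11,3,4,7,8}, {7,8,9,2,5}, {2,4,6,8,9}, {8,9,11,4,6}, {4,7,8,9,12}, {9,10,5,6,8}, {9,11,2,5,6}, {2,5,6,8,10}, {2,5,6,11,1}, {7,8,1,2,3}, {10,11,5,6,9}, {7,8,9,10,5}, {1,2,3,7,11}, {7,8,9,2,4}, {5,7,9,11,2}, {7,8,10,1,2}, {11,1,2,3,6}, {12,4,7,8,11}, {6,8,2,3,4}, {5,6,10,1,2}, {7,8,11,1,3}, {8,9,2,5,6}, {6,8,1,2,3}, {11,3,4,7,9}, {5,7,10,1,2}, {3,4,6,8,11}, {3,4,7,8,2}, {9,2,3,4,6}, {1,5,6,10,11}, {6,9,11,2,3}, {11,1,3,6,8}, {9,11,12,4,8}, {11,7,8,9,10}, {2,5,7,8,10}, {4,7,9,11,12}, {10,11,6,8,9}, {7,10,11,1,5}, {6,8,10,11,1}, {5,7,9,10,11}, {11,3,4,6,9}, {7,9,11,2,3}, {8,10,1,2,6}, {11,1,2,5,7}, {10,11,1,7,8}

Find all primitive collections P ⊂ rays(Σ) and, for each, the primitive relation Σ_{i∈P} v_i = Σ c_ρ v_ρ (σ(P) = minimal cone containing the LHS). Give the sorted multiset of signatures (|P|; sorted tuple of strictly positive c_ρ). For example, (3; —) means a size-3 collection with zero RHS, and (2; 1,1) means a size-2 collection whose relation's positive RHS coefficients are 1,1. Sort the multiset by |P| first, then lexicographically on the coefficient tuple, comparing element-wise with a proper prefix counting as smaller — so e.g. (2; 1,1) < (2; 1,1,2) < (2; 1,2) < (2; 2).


Minimal non-faces — 21 found among 12 rays, 46 max cones:

  {6,7}:  v_{6} + v_{7} = 0 — sig = (2; —)
  {1,9}:  v_{1} + v_{9} = v_{11} — sig = (2; 1)
  {3,5}:  v_{3} + v_{5} = v_{2} — sig = (2; 1)
  {3,10}:  v_{3} + v_{10} = v_{1} + v_{8} — sig = (2; 1,1)
  {1,4}:  v_{1} + v_{4} = v_{3} + v_{8} + v_{11} — sig = (2; 1,1,1)
  {4,5}:  v_{4} + v_{5} = v_{2} + v_{8} + v_{9} — sig = (2; 1,1,1)
  {5,12}:  v_{5} + v_{12} = v_{4} + v_{7} + v_{9} — sig = (2; 1,1,1)
  {2,12}:  v_{2} + v_{12} = v_{3} + v_{4} + v_{7} + v_{9} — sig = (2; 1,1,1,1)
  {6,12}:  v_{6} + v_{12} = v_{4} + v_{8} + v_{9} + v_{11} — sig = (2; 1,1,1,1)
  {1,12}:  v_{1} + v_{12} = v_{4} + v_{7} + v_{8} + 2·v_{11} — sig = (2; 1,1,1,2)
  {3,12}:  v_{3} + v_{12} = 2·v_{4} + v_{7} + v_{11} — sig = (2; 1,1,2)
  {10,12}:  v_{10} + v_{12} = v_{7} + 3·v_{8} + v_{9} + 2·v_{11} — sig = (2; 1,1,2,3)
  {4,10}:  v_{4} + v_{10} = 2·v_{8} + v_{11} — sig = (2; 1,2)
  {2,9,10}:  v_{2} + v_{9} + v_{10} = 0 — sig = (3; —)
  {5,8,11}:  v_{5} + v_{8} + v_{11} = 0 — sig = (3; —)
  {2,8,11}:  v_{2} + v_{8} + v_{11} = v_{3} — sig = (3; 1)
  {2,10,11}:  v_{2} + v_{10} + v_{11} = v_{1} — sig = (3; 1)
  {3,8,9}:  v_{3} + v_{8} + v_{9} = v_{4} — sig = (3; 1)
  {1,5,8}:  v_{1} + v_{5} + v_{8} = v_{2} + v_{10} — sig = (3; 1,1)
  {2,4,11}:  v_{2} + v_{4} + v_{11} = 2·v_{3} + v_{9} — sig = (3; 1,2)
  {4,7,8,9,11}:  v_{4} + v_{7} + v_{8} + v_{9} + v_{11} = v_{12} — sig = (5; 1)

Hence PRS(X_Σ) =
    (2; —)
    (2; 1)
    (2; 1)
    (2; 1,1)
    (2; 1,1,1)
    (2; 1,1,1)
    (2; 1,1,1)
    (2; 1,1,1,1)
    (2; 1,1,1,1)
    (2; 1,1,1,2)
    (2; 1,1,2)
    (2; 1,1,2,3)
    (2; 1,2)
    (3; —)
    (3; —)
    (3; 1)
    (3; 1)
    (3; 1)
    (3; 1,1)
    (3; 1,2)
    (5; 1)


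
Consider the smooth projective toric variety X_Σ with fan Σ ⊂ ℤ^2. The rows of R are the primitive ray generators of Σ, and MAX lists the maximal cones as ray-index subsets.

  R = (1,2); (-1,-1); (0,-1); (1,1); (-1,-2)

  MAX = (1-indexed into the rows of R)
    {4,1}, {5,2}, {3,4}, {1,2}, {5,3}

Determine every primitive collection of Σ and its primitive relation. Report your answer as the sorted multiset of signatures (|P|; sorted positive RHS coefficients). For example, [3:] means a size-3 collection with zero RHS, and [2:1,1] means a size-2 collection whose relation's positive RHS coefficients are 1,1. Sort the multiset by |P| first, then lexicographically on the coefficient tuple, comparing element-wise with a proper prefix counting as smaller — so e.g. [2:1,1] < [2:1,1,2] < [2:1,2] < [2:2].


Σ has 5 primitive collections:

  • {1,5}:  v_{1} + v_{5} = 0  →  sig = [2:]
  • {2,4}:  v_{2} + v_{4} = 0  →  sig = [2:]
  • {1,3}:  v_{1} + v_{3} = v_{4}  →  sig = [2:1]
  • {2,3}:  v_{2} + v_{3} = v_{5}  →  sig = [2:1]
  • {4,5}:  v_{4} + v_{5} = v_{3}  →  sig = [2:1]

Signatures (|P|; sorted positive RHS coefficients), sorted:
    [2:]
    [2:]
    [2:1]
    [2:1]
    [2:1]


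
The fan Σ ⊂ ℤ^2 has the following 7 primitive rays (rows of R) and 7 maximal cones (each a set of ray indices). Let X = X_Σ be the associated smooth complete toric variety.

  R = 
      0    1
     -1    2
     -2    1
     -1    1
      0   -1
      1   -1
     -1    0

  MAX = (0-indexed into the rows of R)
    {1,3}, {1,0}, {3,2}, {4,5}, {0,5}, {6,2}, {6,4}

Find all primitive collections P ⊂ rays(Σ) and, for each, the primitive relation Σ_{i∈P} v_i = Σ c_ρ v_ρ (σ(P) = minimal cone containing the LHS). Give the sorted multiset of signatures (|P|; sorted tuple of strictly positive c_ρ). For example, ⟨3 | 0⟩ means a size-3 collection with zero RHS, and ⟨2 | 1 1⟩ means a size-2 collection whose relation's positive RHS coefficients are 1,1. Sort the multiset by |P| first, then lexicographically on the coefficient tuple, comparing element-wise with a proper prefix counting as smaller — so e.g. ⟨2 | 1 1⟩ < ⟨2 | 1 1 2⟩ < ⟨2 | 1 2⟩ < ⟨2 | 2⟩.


Δ(Σ) — 7 vertices, 14 min non-faces:

  P={0,4}:  v_{0} + v_{4} = 0  so sig = ⟨2 | 0⟩
  P={3,5}:  v_{3} + v_{5} = 0  so sig = ⟨2 | 0⟩
  P={0,3}:  v_{0} + v_{3} = v_{1}  so sig = ⟨2 | 1⟩
  P={0,6}:  v_{0} + v_{6} = v_{3}  so sig = ⟨2 | 1⟩
  P={1,4}:  v_{1} + v_{4} = v_{3}  so sig = ⟨2 | 1⟩
  P={1,5}:  v_{1} + v_{5} = v_{0}  so sig = ⟨2 | 1⟩
  P={2,5}:  v_{2} + v_{5} = v_{6}  so sig = ⟨2 | 1⟩
  P={3,4}:  v_{3} + v_{4} = v_{6}  so sig = ⟨2 | 1⟩
  P={3,6}:  v_{3} + v_{6} = v_{2}  so sig = ⟨2 | 1⟩
  P={5,6}:  v_{5} + v_{6} = v_{4}  so sig = ⟨2 | 1⟩
  P={0,2}:  v_{0} + v_{2} = 2·v_{3}  so sig = ⟨2 | 2⟩
  P={1,6}:  v_{1} + v_{6} = 2·v_{3}  so sig = ⟨2 | 2⟩
  P={2,4}:  v_{2} + v_{4} = 2·v_{6}  so sig = ⟨2 | 2⟩
  P={1,2}:  v_{1} + v_{2} = 3·v_{3}  so sig = ⟨2 | 3⟩

Sorted signature multiset PRS(X):
[⟨2 | 0⟩, ⟨2 | 0⟩, ⟨2 | 1⟩, ⟨2 | 1⟩, ⟨2 | 1⟩, ⟨2 | 1⟩, ⟨2 | 1⟩, ⟨2 | 1⟩, ⟨2 | 1⟩, ⟨2 | 1⟩, ⟨2 | 2⟩, ⟨2 | 2⟩, ⟨2 | 2⟩, ⟨2 | 3⟩]
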